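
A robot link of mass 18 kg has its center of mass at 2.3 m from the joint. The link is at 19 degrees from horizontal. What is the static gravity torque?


tau = m*g*L*cos(angle)
= 18 * 9.81 * 2.3 * cos(19 deg)
= 18 * 9.81 * 2.3 * 0.9455
= 384.0072 Nm


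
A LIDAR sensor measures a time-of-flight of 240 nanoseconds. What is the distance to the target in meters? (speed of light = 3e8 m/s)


tof = 240 ns = 2.4e-07 s
dist = c * tof / 2
= 3e8 * 2.4e-07 / 2
= 36.0 m


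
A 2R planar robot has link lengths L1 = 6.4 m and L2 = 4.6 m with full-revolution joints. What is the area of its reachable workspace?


r_max = L1 + L2 = 11.0 m
r_min = |L1 - L2| = 1.8 m
Area = pi*(r_max^2 - r_min^2)
= pi*(121.0 - 3.24)
= pi * 117.76
= 369.954 m^2


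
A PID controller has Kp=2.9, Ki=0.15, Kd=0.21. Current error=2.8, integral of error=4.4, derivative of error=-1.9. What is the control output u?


u = Kp*e + Ki*int(e) + Kd*de/dt
= 2.9*2.8 + 0.15*4.4 + 0.21*(-1.9)
= 8.12 + 0.66 + -0.399
= 8.381


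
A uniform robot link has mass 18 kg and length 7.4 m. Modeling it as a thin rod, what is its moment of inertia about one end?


I = (1/3) * m * L^2
= (1/3) * 18 * 7.4^2
= 0.333333 * 18 * 54.76
= 328.56 kg*m^2


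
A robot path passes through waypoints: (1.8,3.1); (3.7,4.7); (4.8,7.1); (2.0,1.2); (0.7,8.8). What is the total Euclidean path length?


Segment lengths:
  seg1 = sqrt((1.9)^2 + (1.6)^2) = 2.4839
  seg2 = sqrt((1.1)^2 + (2.4)^2) = 2.6401
  seg3 = sqrt((-2.8)^2 + (-5.9)^2) = 6.5307
  seg4 = sqrt((-1.3)^2 + (7.6)^2) = 7.7104
Total = 19.3651


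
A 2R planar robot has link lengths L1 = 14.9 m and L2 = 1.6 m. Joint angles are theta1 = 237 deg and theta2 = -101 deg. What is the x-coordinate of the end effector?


Convert angles to radians: theta1 = 4.1364, theta2 = -1.7628
x = L1*cos(theta1) + L2*cos(theta1+theta2)
x = -8.1151 + -1.1509
x = -9.2661


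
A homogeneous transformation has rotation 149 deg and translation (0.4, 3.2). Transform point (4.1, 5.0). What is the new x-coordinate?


x' = cos(theta)*px - sin(theta)*py + tx
= -0.8572*4.1 - 0.515*5.0 + 0.4
= -5.6896


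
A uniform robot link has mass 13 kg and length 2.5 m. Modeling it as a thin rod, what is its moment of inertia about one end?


I = (1/3) * m * L^2
= (1/3) * 13 * 2.5^2
= 0.333333 * 13 * 6.25
= 27.0833 kg*m^2


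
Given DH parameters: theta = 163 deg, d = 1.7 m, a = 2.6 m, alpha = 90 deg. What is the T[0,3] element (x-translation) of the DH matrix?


T[0,3] = a * cos(theta)
= 2.6 * cos(163 deg)
= 2.6 * -0.9563
= -2.4864


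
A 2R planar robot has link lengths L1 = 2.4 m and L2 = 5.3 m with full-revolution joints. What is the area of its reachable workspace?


r_max = L1 + L2 = 7.7 m
r_min = |L1 - L2| = 2.9 m
Area = pi*(r_max^2 - r_min^2)
= pi*(59.29 - 8.41)
= pi * 50.88
= 159.8442 m^2


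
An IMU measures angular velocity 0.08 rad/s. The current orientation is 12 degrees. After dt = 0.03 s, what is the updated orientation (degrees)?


delta_theta = w * dt = 0.08 * 0.03 = 0.0024 rad
= 0.1375 deg
theta_new = 12 + 0.1375 = 12.1375 deg


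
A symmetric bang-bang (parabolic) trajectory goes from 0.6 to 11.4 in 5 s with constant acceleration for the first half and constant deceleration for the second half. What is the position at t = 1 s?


Symmetric rest-to-rest: each phase covers (pf-p0)/2 in time T/2. 0.5*a*(T/2)^2 = (pf-p0)/2 => a = 4*(pf-p0)/T^2
a = 4*(11.4-0.6)/5^2 = 1.728
t = 1 is in the acceleration phase (t <= T/2).
p = p0 + 0.5*a*t^2 = 0.6 + 0.5*1.728*1^2
= 1.464


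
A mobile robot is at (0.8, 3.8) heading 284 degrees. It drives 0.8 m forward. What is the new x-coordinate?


x_new = x0 + d*cos(theta)
= 0.8 + 0.8*cos(284)
= 0.8 + 0.1935
= 0.9935


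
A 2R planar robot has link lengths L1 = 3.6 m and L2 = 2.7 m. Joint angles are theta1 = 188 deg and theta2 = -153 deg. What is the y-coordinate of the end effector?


Convert angles to radians: theta1 = 3.2812, theta2 = -2.6704
y = L1*sin(theta1) + L2*sin(theta1+theta2)
y = -0.501 + 1.5487
y = 1.0476


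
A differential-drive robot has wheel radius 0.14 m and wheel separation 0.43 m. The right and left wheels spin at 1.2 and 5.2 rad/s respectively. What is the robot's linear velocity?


vR = r*wR = 0.14*1.2 = 0.168 m/s
vL = r*wL = 0.14*5.2 = 0.728 m/s
v = (vR+vL)/2 = 0.448 m/s
omega = (vR-vL)/L = -1.3023 rad/s
linear velocity = 0.448 m/s


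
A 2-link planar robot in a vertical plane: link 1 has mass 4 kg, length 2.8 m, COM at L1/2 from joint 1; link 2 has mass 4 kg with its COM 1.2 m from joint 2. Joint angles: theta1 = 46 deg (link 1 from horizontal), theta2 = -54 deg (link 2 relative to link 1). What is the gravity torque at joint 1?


Horizontal distance from joint 1 to link-1 COM:
  x_c1 = (L1/2)*cos(t1) = 1.4 * 0.6947 = 0.9725 m
Horizontal distance from joint 1 to link-2 COM:
  x_c2 = L1*cos(t1) + Lc2*cos(t1+t2)
       = 2.8*0.6947 + 1.2*0.9903 = 3.1334 m
tau1 = m1*g*x_c1 + m2*g*x_c2
     = 4*9.81*0.9725 + 4*9.81*3.1334
     = 38.1618 + 122.9532
     = 161.115 Nm


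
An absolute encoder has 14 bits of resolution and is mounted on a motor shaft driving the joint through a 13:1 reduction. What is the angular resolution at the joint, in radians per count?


counts = 2^14 = 16384
effective counts at joint = 16384 * 13 = 212992
resolution = 2*pi / 212992
= 2.9500e-05 rad/count


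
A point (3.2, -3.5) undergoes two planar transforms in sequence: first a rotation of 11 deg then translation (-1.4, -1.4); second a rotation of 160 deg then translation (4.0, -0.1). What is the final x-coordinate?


After transform 1:
x1 = cos(11)*3.2 - sin(11)*-3.5 + -1.4 = 2.409
y1 = sin(11)*3.2 + cos(11)*-3.5 + -1.4 = -4.2251
After transform 2:
x2 = cos(160)*2.409 - sin(160)*-4.2251 + 4.0
= 3.1813


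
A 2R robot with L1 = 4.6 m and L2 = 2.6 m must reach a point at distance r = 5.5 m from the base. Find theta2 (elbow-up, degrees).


cos(theta2) = (r^2 - L1^2 - L2^2) / (2*L1*L2)
cos(theta2) = (30.25 - 21.16 - 6.76) / 23.92
cos(theta2) = 0.097408
theta2 = 84.4101 degrees


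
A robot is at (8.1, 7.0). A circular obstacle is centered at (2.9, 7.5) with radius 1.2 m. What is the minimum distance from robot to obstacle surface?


center_dist = sqrt((8.1-2.9)^2 + (7.0-7.5)^2)
= sqrt(27.04 + 0.25)
= 5.224
min_dist = center_dist - radius = 5.224 - 1.2 = 4.024 m


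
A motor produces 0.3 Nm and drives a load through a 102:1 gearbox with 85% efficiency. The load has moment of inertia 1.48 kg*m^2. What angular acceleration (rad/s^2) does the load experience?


tau_out = tau_motor * N * eta
= 0.3 * 102 * 0.85 = 26.01 Nm
alpha = tau_out / I = 26.01 / 1.48
= 17.5743 rad/s^2


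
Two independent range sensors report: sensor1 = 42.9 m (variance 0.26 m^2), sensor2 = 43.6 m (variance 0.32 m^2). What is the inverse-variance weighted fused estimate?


w1 = (1/var1) / (1/var1 + 1/var2)
   = 3.8462 / (3.8462 + 3.125) = 0.5517
w2 = 1 - w1 = 0.4483
fused = w1*s1 + w2*s2 = 23.669 + 19.5448
= 43.2138 m


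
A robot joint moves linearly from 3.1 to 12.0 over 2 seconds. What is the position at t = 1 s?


s = t/T = 1/2 = 0.5
p(t) = p0 + (pf-p0)*s
= 3.1 + (12.0 - 3.1) * 0.5
= 7.55


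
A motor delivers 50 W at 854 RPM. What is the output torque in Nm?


omega = 854 * 2*pi/60 = 89.4307 rad/s
tau = P / omega = 50 / 89.4307
= 0.5591 Nm


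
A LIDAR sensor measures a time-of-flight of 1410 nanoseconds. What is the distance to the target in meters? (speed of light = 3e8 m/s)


tof = 1410 ns = 1.41e-06 s
dist = c * tof / 2
= 3e8 * 1.41e-06 / 2
= 211.5 m


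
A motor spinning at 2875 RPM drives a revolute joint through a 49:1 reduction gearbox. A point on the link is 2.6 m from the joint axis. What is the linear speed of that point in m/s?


omega_motor = 2875 * 2*pi/60 = 301.0693 rad/s
omega_joint = omega_motor / 49 = 6.1443 rad/s
v = omega_joint * r = 6.1443 * 2.6
= 15.9751 m/s


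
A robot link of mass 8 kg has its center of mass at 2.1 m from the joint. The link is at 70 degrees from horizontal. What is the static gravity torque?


tau = m*g*L*cos(angle)
= 8 * 9.81 * 2.1 * cos(70 deg)
= 8 * 9.81 * 2.1 * 0.342
= 56.3677 Nm


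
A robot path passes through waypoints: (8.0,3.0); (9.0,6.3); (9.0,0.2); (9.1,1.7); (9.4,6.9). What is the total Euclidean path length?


Segment lengths:
  seg1 = sqrt((1.0)^2 + (3.3)^2) = 3.4482
  seg2 = sqrt((0.0)^2 + (-6.1)^2) = 6.1
  seg3 = sqrt((0.1)^2 + (1.5)^2) = 1.5033
  seg4 = sqrt((0.3)^2 + (5.2)^2) = 5.2086
Total = 16.2602


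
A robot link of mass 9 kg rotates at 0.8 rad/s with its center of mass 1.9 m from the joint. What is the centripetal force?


F = m * omega^2 * r
= 9 * 0.8^2 * 1.9
= 9 * 0.64 * 1.9
= 10.944 N


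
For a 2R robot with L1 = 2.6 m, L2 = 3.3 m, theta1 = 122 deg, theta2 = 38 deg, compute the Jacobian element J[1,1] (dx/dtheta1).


J[1,1] = -L1*sin(t1) - L2*sin(t1+t2)
= -2.6*sin(122) - 3.3*sin(160)
= -3.3336


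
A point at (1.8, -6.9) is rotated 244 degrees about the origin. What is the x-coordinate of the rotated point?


x' = x*cos(theta) - y*sin(theta)
cos(244 deg) = -0.4384, sin(244 deg) = -0.8988
x' = 1.8 * -0.4384 - -6.9 * -0.8988
= -0.7891 - 6.2017
= -6.9907


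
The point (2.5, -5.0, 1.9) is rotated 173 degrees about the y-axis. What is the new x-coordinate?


Rotation about y-axis: x' = x*cos(theta) + z*sin(theta)
= 2.5 * -0.9925 + 1.9 * 0.1219
= -2.2498


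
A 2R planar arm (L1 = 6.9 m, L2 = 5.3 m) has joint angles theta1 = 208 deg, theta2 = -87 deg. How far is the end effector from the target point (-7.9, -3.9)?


End effector via forward kinematics:
x = L1*cos(t1) + L2*cos(t1+t2) = -8.822
y = L1*sin(t1) + L2*sin(t1+t2) = 1.3036
Distance to target:
d = sqrt((-7.9 - -8.822)^2 + (-3.9 - 1.3036)^2)
= sqrt(0.8502 + 27.0778)
= 5.2847 m


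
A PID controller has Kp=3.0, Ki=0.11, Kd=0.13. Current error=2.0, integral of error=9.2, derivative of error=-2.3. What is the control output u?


u = Kp*e + Ki*int(e) + Kd*de/dt
= 3.0*2.0 + 0.11*9.2 + 0.13*(-2.3)
= 6.0 + 1.012 + -0.299
= 6.713


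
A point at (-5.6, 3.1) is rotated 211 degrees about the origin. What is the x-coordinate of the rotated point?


x' = x*cos(theta) - y*sin(theta)
cos(211 deg) = -0.8572, sin(211 deg) = -0.515
x' = -5.6 * -0.8572 - 3.1 * -0.515
= 4.8001 - -1.5966
= 6.3968


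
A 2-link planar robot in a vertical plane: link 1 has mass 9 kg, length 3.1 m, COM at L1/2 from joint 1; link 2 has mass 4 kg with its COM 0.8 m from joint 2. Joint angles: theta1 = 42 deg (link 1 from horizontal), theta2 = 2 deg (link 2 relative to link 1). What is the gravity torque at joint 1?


Horizontal distance from joint 1 to link-1 COM:
  x_c1 = (L1/2)*cos(t1) = 1.55 * 0.7431 = 1.1519 m
Horizontal distance from joint 1 to link-2 COM:
  x_c2 = L1*cos(t1) + Lc2*cos(t1+t2)
       = 3.1*0.7431 + 0.8*0.7193 = 2.8792 m
tau1 = m1*g*x_c1 + m2*g*x_c2
     = 9*9.81*1.1519 + 4*9.81*2.8792
     = 101.699 + 112.9806
     = 214.6796 Nm


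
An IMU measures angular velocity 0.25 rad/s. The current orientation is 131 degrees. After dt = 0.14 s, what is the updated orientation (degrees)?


delta_theta = w * dt = 0.25 * 0.14 = 0.035 rad
= 2.0054 deg
theta_new = 131 + 2.0054 = 133.0054 deg


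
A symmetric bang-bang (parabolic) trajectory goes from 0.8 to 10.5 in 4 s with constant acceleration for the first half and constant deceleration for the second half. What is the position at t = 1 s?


Symmetric rest-to-rest: each phase covers (pf-p0)/2 in time T/2. 0.5*a*(T/2)^2 = (pf-p0)/2 => a = 4*(pf-p0)/T^2
a = 4*(10.5-0.8)/4^2 = 2.425
t = 1 is in the acceleration phase (t <= T/2).
p = p0 + 0.5*a*t^2 = 0.8 + 0.5*2.425*1^2
= 2.0125


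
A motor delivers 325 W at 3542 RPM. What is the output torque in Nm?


omega = 3542 * 2*pi/60 = 370.9174 rad/s
tau = P / omega = 325 / 370.9174
= 0.8762 Nm


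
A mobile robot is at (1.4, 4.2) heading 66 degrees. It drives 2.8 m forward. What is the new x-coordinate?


x_new = x0 + d*cos(theta)
= 1.4 + 2.8*cos(66)
= 1.4 + 1.1389
= 2.5389


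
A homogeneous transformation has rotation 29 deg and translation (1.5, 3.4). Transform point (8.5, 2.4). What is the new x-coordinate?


x' = cos(theta)*px - sin(theta)*py + tx
= 0.8746*8.5 - 0.4848*2.4 + 1.5
= 7.7707


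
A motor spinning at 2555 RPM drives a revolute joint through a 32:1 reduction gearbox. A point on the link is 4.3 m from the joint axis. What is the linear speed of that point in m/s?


omega_motor = 2555 * 2*pi/60 = 267.559 rad/s
omega_joint = omega_motor / 32 = 8.3612 rad/s
v = omega_joint * r = 8.3612 * 4.3
= 35.9532 m/s


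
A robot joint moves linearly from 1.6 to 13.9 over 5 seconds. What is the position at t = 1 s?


s = t/T = 1/5 = 0.2
p(t) = p0 + (pf-p0)*s
= 1.6 + (13.9 - 1.6) * 0.2
= 4.06


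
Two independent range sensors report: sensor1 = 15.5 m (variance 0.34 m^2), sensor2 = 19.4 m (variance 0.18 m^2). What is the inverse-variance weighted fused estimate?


w1 = (1/var1) / (1/var1 + 1/var2)
   = 2.9412 / (2.9412 + 5.5556) = 0.3462
w2 = 1 - w1 = 0.6538
fused = w1*s1 + w2*s2 = 5.3654 + 12.6846
= 18.05 m


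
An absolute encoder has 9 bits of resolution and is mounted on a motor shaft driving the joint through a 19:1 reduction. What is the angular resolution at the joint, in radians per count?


counts = 2^9 = 512
effective counts at joint = 512 * 19 = 9728
resolution = 2*pi / 9728
= 6.4589e-04 rad/count


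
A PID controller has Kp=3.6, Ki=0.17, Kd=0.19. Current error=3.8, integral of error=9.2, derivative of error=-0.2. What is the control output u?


u = Kp*e + Ki*int(e) + Kd*de/dt
= 3.6*3.8 + 0.17*9.2 + 0.19*(-0.2)
= 13.68 + 1.564 + -0.038
= 15.206


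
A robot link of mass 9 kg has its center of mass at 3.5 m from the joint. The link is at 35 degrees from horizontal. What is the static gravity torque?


tau = m*g*L*cos(angle)
= 9 * 9.81 * 3.5 * cos(35 deg)
= 9 * 9.81 * 3.5 * 0.8192
= 253.1303 Nm


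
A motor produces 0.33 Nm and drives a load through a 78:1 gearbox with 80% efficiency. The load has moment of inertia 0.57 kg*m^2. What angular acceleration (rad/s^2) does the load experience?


tau_out = tau_motor * N * eta
= 0.33 * 78 * 0.8 = 20.592 Nm
alpha = tau_out / I = 20.592 / 0.57
= 36.1263 rad/s^2


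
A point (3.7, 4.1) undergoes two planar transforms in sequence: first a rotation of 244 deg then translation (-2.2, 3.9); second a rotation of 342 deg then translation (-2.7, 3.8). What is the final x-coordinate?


After transform 1:
x1 = cos(244)*3.7 - sin(244)*4.1 + -2.2 = -0.1369
y1 = sin(244)*3.7 + cos(244)*4.1 + 3.9 = -1.2229
After transform 2:
x2 = cos(342)*-0.1369 - sin(342)*-1.2229 + -2.7
= -3.2081


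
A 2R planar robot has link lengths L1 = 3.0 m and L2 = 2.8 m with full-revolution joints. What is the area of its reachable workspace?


r_max = L1 + L2 = 5.8 m
r_min = |L1 - L2| = 0.2 m
Area = pi*(r_max^2 - r_min^2)
= pi*(33.64 - 0.04)
= pi * 33.6
= 105.5575 m^2


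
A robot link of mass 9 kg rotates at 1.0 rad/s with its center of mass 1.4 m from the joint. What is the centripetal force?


F = m * omega^2 * r
= 9 * 1.0^2 * 1.4
= 9 * 1.0 * 1.4
= 12.6 N


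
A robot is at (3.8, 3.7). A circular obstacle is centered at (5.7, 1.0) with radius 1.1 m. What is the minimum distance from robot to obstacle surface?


center_dist = sqrt((3.8-5.7)^2 + (3.7-1.0)^2)
= sqrt(3.61 + 7.29)
= 3.3015
min_dist = center_dist - radius = 3.3015 - 1.1 = 2.2015 m


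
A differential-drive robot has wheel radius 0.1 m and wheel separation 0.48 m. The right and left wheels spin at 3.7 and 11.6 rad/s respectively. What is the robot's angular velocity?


vR = r*wR = 0.1*3.7 = 0.37 m/s
vL = r*wL = 0.1*11.6 = 1.16 m/s
v = (vR+vL)/2 = 0.765 m/s
omega = (vR-vL)/L = -1.6458 rad/s
angular velocity = -1.6458 rad/s


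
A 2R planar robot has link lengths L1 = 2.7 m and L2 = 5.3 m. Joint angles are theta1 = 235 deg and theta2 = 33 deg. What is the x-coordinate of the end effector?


Convert angles to radians: theta1 = 4.1015, theta2 = 0.576
x = L1*cos(theta1) + L2*cos(theta1+theta2)
x = -1.5487 + -0.185
x = -1.7336


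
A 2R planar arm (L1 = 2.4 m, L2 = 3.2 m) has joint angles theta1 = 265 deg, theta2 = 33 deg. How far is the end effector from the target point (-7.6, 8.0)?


End effector via forward kinematics:
x = L1*cos(t1) + L2*cos(t1+t2) = 1.2931
y = L1*sin(t1) + L2*sin(t1+t2) = -5.2163
Distance to target:
d = sqrt((-7.6 - 1.2931)^2 + (8.0 - -5.2163)^2)
= sqrt(79.0879 + 174.6706)
= 15.9298 m


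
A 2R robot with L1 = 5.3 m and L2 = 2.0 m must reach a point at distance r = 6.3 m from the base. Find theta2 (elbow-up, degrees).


cos(theta2) = (r^2 - L1^2 - L2^2) / (2*L1*L2)
cos(theta2) = (39.69 - 28.09 - 4.0) / 21.2
cos(theta2) = 0.358491
theta2 = 68.9925 degrees


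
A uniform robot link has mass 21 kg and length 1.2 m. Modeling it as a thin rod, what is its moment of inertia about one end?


I = (1/3) * m * L^2
= (1/3) * 21 * 1.2^2
= 0.333333 * 21 * 1.44
= 10.08 kg*m^2


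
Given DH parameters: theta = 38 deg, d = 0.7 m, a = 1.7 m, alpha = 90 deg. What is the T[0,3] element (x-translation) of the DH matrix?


T[0,3] = a * cos(theta)
= 1.7 * cos(38 deg)
= 1.7 * 0.788
= 1.3396


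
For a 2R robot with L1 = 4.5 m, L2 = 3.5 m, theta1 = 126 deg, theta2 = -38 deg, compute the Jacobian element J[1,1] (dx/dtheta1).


J[1,1] = -L1*sin(t1) - L2*sin(t1+t2)
= -4.5*sin(126) - 3.5*sin(88)
= -7.1384


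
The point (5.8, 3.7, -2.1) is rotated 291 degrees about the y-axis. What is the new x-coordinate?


Rotation about y-axis: x' = x*cos(theta) + z*sin(theta)
= 5.8 * 0.3584 + -2.1 * -0.9336
= 4.0391


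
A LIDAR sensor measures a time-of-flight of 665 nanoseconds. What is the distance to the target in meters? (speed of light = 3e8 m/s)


tof = 665 ns = 6.65e-07 s
dist = c * tof / 2
= 3e8 * 6.65e-07 / 2
= 99.75 m


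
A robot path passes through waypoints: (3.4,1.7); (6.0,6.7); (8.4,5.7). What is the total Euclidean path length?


Segment lengths:
  seg1 = sqrt((2.6)^2 + (5.0)^2) = 5.6356
  seg2 = sqrt((2.4)^2 + (-1.0)^2) = 2.6
Total = 8.2356


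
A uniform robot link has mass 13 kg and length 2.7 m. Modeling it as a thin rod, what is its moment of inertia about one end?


I = (1/3) * m * L^2
= (1/3) * 13 * 2.7^2
= 0.333333 * 13 * 7.29
= 31.59 kg*m^2


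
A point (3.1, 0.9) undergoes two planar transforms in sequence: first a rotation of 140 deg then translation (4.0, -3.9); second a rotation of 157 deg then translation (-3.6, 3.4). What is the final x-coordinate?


After transform 1:
x1 = cos(140)*3.1 - sin(140)*0.9 + 4.0 = 1.0468
y1 = sin(140)*3.1 + cos(140)*0.9 + -3.9 = -2.5968
After transform 2:
x2 = cos(157)*1.0468 - sin(157)*-2.5968 + -3.6
= -3.5489


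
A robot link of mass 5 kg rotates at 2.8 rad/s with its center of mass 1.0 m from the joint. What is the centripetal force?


F = m * omega^2 * r
= 5 * 2.8^2 * 1.0
= 5 * 7.84 * 1.0
= 39.2 N


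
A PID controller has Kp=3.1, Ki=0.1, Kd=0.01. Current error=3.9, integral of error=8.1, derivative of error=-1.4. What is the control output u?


u = Kp*e + Ki*int(e) + Kd*de/dt
= 3.1*3.9 + 0.1*8.1 + 0.01*(-1.4)
= 12.09 + 0.81 + -0.014
= 12.886


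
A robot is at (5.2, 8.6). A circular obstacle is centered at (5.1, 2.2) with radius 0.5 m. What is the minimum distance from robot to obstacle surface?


center_dist = sqrt((5.2-5.1)^2 + (8.6-2.2)^2)
= sqrt(0.01 + 40.96)
= 6.4008
min_dist = center_dist - radius = 6.4008 - 0.5 = 5.9008 m


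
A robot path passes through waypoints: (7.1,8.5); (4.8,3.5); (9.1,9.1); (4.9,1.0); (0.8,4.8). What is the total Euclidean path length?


Segment lengths:
  seg1 = sqrt((-2.3)^2 + (-5.0)^2) = 5.5036
  seg2 = sqrt((4.3)^2 + (5.6)^2) = 7.0605
  seg3 = sqrt((-4.2)^2 + (-8.1)^2) = 9.1241
  seg4 = sqrt((-4.1)^2 + (3.8)^2) = 5.5902
Total = 27.2784


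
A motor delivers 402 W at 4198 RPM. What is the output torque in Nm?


omega = 4198 * 2*pi/60 = 439.6135 rad/s
tau = P / omega = 402 / 439.6135
= 0.9144 Nm


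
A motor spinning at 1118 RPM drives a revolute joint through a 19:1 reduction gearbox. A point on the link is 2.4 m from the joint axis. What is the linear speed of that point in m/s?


omega_motor = 1118 * 2*pi/60 = 117.0767 rad/s
omega_joint = omega_motor / 19 = 6.1619 rad/s
v = omega_joint * r = 6.1619 * 2.4
= 14.7886 m/s


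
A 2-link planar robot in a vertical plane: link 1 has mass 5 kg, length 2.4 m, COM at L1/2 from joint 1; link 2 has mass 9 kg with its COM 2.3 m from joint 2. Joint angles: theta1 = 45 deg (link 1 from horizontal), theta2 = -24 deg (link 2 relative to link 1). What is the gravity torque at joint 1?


Horizontal distance from joint 1 to link-1 COM:
  x_c1 = (L1/2)*cos(t1) = 1.2 * 0.7071 = 0.8485 m
Horizontal distance from joint 1 to link-2 COM:
  x_c2 = L1*cos(t1) + Lc2*cos(t1+t2)
       = 2.4*0.7071 + 2.3*0.9336 = 3.8443 m
tau1 = m1*g*x_c1 + m2*g*x_c2
     = 5*9.81*0.8485 + 9*9.81*3.8443
     = 41.6203 + 339.4125
     = 381.0328 Nm


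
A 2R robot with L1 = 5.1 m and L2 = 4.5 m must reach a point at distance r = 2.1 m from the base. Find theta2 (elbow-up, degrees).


cos(theta2) = (r^2 - L1^2 - L2^2) / (2*L1*L2)
cos(theta2) = (4.41 - 26.01 - 20.25) / 45.9
cos(theta2) = -0.911765
theta2 = 155.7504 degrees


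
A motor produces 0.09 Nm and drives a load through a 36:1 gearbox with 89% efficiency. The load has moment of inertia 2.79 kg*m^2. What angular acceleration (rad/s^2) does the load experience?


tau_out = tau_motor * N * eta
= 0.09 * 36 * 0.89 = 2.8836 Nm
alpha = tau_out / I = 2.8836 / 2.79
= 1.0335 rad/s^2


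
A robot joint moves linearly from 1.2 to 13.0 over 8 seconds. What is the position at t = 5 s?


s = t/T = 5/8 = 0.625
p(t) = p0 + (pf-p0)*s
= 1.2 + (13.0 - 1.2) * 0.625
= 8.575


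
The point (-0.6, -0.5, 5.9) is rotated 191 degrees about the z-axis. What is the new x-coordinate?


Rotation about z-axis: x' = x*cos(theta) - y*sin(theta)
= -0.6 * -0.9816 - -0.5 * -0.1908
= 0.4936


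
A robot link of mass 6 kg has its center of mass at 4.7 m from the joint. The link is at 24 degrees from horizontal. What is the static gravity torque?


tau = m*g*L*cos(angle)
= 6 * 9.81 * 4.7 * cos(24 deg)
= 6 * 9.81 * 4.7 * 0.9135
= 252.725 Nm


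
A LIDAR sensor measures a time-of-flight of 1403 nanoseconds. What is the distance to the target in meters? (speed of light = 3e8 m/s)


tof = 1403 ns = 1.403e-06 s
dist = c * tof / 2
= 3e8 * 1.403e-06 / 2
= 210.45 m


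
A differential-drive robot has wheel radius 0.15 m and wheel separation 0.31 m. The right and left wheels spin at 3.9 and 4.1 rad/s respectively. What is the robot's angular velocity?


vR = r*wR = 0.15*3.9 = 0.585 m/s
vL = r*wL = 0.15*4.1 = 0.615 m/s
v = (vR+vL)/2 = 0.6 m/s
omega = (vR-vL)/L = -0.0968 rad/s
angular velocity = -0.0968 rad/s


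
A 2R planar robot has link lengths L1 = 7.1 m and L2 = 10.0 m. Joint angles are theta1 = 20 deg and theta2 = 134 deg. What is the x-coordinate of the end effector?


Convert angles to radians: theta1 = 0.3491, theta2 = 2.3387
x = L1*cos(theta1) + L2*cos(theta1+theta2)
x = 6.6718 + -8.9879
x = -2.3161


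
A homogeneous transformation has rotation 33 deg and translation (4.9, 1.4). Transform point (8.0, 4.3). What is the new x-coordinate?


x' = cos(theta)*px - sin(theta)*py + tx
= 0.8387*8.0 - 0.5446*4.3 + 4.9
= 9.2674


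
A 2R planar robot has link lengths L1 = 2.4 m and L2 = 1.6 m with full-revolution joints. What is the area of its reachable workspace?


r_max = L1 + L2 = 4.0 m
r_min = |L1 - L2| = 0.8 m
Area = pi*(r_max^2 - r_min^2)
= pi*(16.0 - 0.64)
= pi * 15.36
= 48.2549 m^2


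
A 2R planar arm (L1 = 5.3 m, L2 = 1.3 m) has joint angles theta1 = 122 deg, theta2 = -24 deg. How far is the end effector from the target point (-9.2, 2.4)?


End effector via forward kinematics:
x = L1*cos(t1) + L2*cos(t1+t2) = -2.9895
y = L1*sin(t1) + L2*sin(t1+t2) = 5.782
Distance to target:
d = sqrt((-9.2 - -2.9895)^2 + (2.4 - 5.782)^2)
= sqrt(38.5703 + 11.4379)
= 7.0717 m


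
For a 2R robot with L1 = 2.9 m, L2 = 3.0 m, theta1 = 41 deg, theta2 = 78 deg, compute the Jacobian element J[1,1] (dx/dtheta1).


J[1,1] = -L1*sin(t1) - L2*sin(t1+t2)
= -2.9*sin(41) - 3.0*sin(119)
= -4.5264


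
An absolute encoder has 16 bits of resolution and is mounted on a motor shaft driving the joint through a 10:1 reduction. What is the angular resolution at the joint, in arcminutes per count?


counts = 2^16 = 65536
effective counts at joint = 65536 * 10 = 655360
resolution = 360*60 / 655360
= 0.033 arcmin/count


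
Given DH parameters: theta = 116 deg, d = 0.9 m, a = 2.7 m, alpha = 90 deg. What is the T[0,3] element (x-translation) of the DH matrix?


T[0,3] = a * cos(theta)
= 2.7 * cos(116 deg)
= 2.7 * -0.4384
= -1.1836


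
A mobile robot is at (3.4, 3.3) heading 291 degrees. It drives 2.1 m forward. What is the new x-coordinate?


x_new = x0 + d*cos(theta)
= 3.4 + 2.1*cos(291)
= 3.4 + 0.7526
= 4.1526


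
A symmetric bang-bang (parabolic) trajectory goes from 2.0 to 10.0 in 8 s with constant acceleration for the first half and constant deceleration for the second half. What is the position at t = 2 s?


Symmetric rest-to-rest: each phase covers (pf-p0)/2 in time T/2. 0.5*a*(T/2)^2 = (pf-p0)/2 => a = 4*(pf-p0)/T^2
a = 4*(10.0-2.0)/8^2 = 0.5
t = 2 is in the acceleration phase (t <= T/2).
p = p0 + 0.5*a*t^2 = 2.0 + 0.5*0.5*2^2
= 3.0


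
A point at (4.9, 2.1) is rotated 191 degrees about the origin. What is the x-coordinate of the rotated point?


x' = x*cos(theta) - y*sin(theta)
cos(191 deg) = -0.9816, sin(191 deg) = -0.1908
x' = 4.9 * -0.9816 - 2.1 * -0.1908
= -4.81 - -0.4007
= -4.4093


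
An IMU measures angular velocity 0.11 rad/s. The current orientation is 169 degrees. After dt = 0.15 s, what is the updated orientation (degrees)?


delta_theta = w * dt = 0.11 * 0.15 = 0.0165 rad
= 0.9454 deg
theta_new = 169 + 0.9454 = 169.9454 deg


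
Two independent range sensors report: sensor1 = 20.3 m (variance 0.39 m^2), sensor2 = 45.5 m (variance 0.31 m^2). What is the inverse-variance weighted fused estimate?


w1 = (1/var1) / (1/var1 + 1/var2)
   = 2.5641 / (2.5641 + 3.2258) = 0.4429
w2 = 1 - w1 = 0.5571
fused = w1*s1 + w2*s2 = 8.99 + 25.35
= 34.34 m


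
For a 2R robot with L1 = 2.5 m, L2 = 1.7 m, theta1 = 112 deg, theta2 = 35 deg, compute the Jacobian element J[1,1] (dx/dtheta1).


J[1,1] = -L1*sin(t1) - L2*sin(t1+t2)
= -2.5*sin(112) - 1.7*sin(147)
= -3.2438


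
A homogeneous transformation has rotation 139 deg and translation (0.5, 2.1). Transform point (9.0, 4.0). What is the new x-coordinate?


x' = cos(theta)*px - sin(theta)*py + tx
= -0.7547*9.0 - 0.6561*4.0 + 0.5
= -8.9166


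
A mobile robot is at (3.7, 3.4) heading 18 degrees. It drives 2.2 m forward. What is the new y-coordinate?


y_new = y0 + d*sin(theta)
= 3.4 + 2.2*sin(18)
= 3.4 + 0.6798
= 4.0798


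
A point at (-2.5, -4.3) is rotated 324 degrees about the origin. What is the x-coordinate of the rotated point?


x' = x*cos(theta) - y*sin(theta)
cos(324 deg) = 0.809, sin(324 deg) = -0.5878
x' = -2.5 * 0.809 - -4.3 * -0.5878
= -2.0225 - 2.5275
= -4.55


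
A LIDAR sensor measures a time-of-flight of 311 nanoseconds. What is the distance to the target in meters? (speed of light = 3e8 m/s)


tof = 311 ns = 3.11e-07 s
dist = c * tof / 2
= 3e8 * 3.11e-07 / 2
= 46.65 m


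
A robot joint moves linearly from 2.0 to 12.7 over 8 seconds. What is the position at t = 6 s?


s = t/T = 6/8 = 0.75
p(t) = p0 + (pf-p0)*s
= 2.0 + (12.7 - 2.0) * 0.75
= 10.025


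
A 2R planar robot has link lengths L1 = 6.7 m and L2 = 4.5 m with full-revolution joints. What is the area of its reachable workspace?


r_max = L1 + L2 = 11.2 m
r_min = |L1 - L2| = 2.2 m
Area = pi*(r_max^2 - r_min^2)
= pi*(125.44 - 4.84)
= pi * 120.6
= 378.8761 m^2


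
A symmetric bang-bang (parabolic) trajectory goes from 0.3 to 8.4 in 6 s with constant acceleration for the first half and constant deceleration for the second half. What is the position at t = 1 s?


Symmetric rest-to-rest: each phase covers (pf-p0)/2 in time T/2. 0.5*a*(T/2)^2 = (pf-p0)/2 => a = 4*(pf-p0)/T^2
a = 4*(8.4-0.3)/6^2 = 0.9
t = 1 is in the acceleration phase (t <= T/2).
p = p0 + 0.5*a*t^2 = 0.3 + 0.5*0.9*1^2
= 0.75


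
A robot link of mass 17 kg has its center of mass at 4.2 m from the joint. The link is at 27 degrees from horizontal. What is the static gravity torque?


tau = m*g*L*cos(angle)
= 17 * 9.81 * 4.2 * cos(27 deg)
= 17 * 9.81 * 4.2 * 0.891
= 624.0913 Nm


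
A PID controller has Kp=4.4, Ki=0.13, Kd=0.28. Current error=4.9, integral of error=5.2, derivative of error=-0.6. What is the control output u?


u = Kp*e + Ki*int(e) + Kd*de/dt
= 4.4*4.9 + 0.13*5.2 + 0.28*(-0.6)
= 21.56 + 0.676 + -0.168
= 22.068


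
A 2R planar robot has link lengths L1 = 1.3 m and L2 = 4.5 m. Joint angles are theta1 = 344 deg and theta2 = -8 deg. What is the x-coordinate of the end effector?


Convert angles to radians: theta1 = 6.0039, theta2 = -0.1396
x = L1*cos(theta1) + L2*cos(theta1+theta2)
x = 1.2496 + 4.111
x = 5.3606


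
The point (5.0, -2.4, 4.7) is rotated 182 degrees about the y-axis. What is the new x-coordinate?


Rotation about y-axis: x' = x*cos(theta) + z*sin(theta)
= 5.0 * -0.9994 + 4.7 * -0.0349
= -5.161


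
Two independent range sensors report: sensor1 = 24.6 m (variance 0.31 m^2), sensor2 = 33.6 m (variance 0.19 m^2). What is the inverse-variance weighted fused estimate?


w1 = (1/var1) / (1/var1 + 1/var2)
   = 3.2258 / (3.2258 + 5.2632) = 0.38
w2 = 1 - w1 = 0.62
fused = w1*s1 + w2*s2 = 9.348 + 20.832
= 30.18 m


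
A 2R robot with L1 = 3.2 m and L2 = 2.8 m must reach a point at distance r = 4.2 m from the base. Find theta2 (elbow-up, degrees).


cos(theta2) = (r^2 - L1^2 - L2^2) / (2*L1*L2)
cos(theta2) = (17.64 - 10.24 - 7.84) / 17.92
cos(theta2) = -0.024554
theta2 = 91.407 degrees


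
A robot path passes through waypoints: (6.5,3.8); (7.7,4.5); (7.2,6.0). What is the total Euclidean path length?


Segment lengths:
  seg1 = sqrt((1.2)^2 + (0.7)^2) = 1.3892
  seg2 = sqrt((-0.5)^2 + (1.5)^2) = 1.5811
Total = 2.9704


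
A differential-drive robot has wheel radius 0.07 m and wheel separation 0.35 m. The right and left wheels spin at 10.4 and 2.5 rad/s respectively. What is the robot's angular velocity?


vR = r*wR = 0.07*10.4 = 0.728 m/s
vL = r*wL = 0.07*2.5 = 0.175 m/s
v = (vR+vL)/2 = 0.4515 m/s
omega = (vR-vL)/L = 1.58 rad/s
angular velocity = 1.58 rad/s


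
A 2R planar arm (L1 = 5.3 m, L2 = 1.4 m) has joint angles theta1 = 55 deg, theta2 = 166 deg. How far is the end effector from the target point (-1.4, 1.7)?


End effector via forward kinematics:
x = L1*cos(t1) + L2*cos(t1+t2) = 1.9834
y = L1*sin(t1) + L2*sin(t1+t2) = 3.423
Distance to target:
d = sqrt((-1.4 - 1.9834)^2 + (1.7 - 3.423)^2)
= sqrt(11.4471 + 2.9688)
= 3.7968 m


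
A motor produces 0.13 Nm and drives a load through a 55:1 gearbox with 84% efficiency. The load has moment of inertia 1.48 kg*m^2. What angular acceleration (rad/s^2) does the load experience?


tau_out = tau_motor * N * eta
= 0.13 * 55 * 0.84 = 6.006 Nm
alpha = tau_out / I = 6.006 / 1.48
= 4.0581 rad/s^2


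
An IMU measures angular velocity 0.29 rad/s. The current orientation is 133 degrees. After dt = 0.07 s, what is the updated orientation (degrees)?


delta_theta = w * dt = 0.29 * 0.07 = 0.0203 rad
= 1.1631 deg
theta_new = 133 + 1.1631 = 134.1631 deg


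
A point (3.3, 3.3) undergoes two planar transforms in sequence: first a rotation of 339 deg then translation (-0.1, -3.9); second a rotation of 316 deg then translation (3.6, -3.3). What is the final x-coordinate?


After transform 1:
x1 = cos(339)*3.3 - sin(339)*3.3 + -0.1 = 4.1634
y1 = sin(339)*3.3 + cos(339)*3.3 + -3.9 = -2.0018
After transform 2:
x2 = cos(316)*4.1634 - sin(316)*-2.0018 + 3.6
= 5.2044


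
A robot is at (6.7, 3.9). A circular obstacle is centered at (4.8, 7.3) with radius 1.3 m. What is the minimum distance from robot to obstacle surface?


center_dist = sqrt((6.7-4.8)^2 + (3.9-7.3)^2)
= sqrt(3.61 + 11.56)
= 3.8949
min_dist = center_dist - radius = 3.8949 - 1.3 = 2.5949 m


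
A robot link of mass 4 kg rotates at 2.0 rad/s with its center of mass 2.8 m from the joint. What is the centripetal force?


F = m * omega^2 * r
= 4 * 2.0^2 * 2.8
= 4 * 4.0 * 2.8
= 44.8 N


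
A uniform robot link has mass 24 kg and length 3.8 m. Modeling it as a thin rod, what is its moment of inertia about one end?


I = (1/3) * m * L^2
= (1/3) * 24 * 3.8^2
= 0.333333 * 24 * 14.44
= 115.52 kg*m^2


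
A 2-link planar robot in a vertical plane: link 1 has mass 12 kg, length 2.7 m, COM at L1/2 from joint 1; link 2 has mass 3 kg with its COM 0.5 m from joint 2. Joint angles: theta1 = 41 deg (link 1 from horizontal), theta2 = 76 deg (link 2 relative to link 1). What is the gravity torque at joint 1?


Horizontal distance from joint 1 to link-1 COM:
  x_c1 = (L1/2)*cos(t1) = 1.35 * 0.7547 = 1.0189 m
Horizontal distance from joint 1 to link-2 COM:
  x_c2 = L1*cos(t1) + Lc2*cos(t1+t2)
       = 2.7*0.7547 + 0.5*-0.454 = 1.8107 m
tau1 = m1*g*x_c1 + m2*g*x_c2
     = 12*9.81*1.0189 + 3*9.81*1.8107
     = 119.94 + 53.2895
     = 173.2295 Nm


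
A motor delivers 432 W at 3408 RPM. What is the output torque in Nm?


omega = 3408 * 2*pi/60 = 356.8849 rad/s
tau = P / omega = 432 / 356.8849
= 1.2105 Nm


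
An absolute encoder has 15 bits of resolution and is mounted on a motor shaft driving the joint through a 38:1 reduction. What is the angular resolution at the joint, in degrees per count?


counts = 2^15 = 32768
effective counts at joint = 32768 * 38 = 1245184
resolution = 360 / 1245184
= 2.8911e-04 deg/count


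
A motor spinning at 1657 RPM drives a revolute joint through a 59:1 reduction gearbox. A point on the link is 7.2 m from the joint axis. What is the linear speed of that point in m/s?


omega_motor = 1657 * 2*pi/60 = 173.5206 rad/s
omega_joint = omega_motor / 59 = 2.941 rad/s
v = omega_joint * r = 2.941 * 7.2
= 21.1754 m/s


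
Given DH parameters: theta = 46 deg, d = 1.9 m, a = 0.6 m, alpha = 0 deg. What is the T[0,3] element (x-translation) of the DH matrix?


T[0,3] = a * cos(theta)
= 0.6 * cos(46 deg)
= 0.6 * 0.6947
= 0.4168


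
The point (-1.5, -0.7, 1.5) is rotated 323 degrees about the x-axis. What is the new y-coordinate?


Rotation about x-axis: y' = y*cos(theta) - z*sin(theta)
= -0.7 * 0.7986 - 1.5 * -0.6018
= 0.3437


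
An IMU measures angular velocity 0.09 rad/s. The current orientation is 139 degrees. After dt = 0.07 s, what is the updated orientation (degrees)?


delta_theta = w * dt = 0.09 * 0.07 = 0.0063 rad
= 0.361 deg
theta_new = 139 + 0.361 = 139.361 deg


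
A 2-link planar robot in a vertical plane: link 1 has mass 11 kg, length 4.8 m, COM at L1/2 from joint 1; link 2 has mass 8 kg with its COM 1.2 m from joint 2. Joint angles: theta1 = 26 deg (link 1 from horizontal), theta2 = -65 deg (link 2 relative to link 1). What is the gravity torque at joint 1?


Horizontal distance from joint 1 to link-1 COM:
  x_c1 = (L1/2)*cos(t1) = 2.4 * 0.8988 = 2.1571 m
Horizontal distance from joint 1 to link-2 COM:
  x_c2 = L1*cos(t1) + Lc2*cos(t1+t2)
       = 4.8*0.8988 + 1.2*0.7771 = 5.2468 m
tau1 = m1*g*x_c1 + m2*g*x_c2
     = 11*9.81*2.1571 + 8*9.81*5.2468
     = 232.7733 + 411.7678
     = 644.5411 Nm


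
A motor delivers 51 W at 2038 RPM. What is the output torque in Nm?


omega = 2038 * 2*pi/60 = 213.4189 rad/s
tau = P / omega = 51 / 213.4189
= 0.239 Nm


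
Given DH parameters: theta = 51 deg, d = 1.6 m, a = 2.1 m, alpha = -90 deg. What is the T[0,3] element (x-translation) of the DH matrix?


T[0,3] = a * cos(theta)
= 2.1 * cos(51 deg)
= 2.1 * 0.6293
= 1.3216


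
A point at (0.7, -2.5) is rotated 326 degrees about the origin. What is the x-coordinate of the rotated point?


x' = x*cos(theta) - y*sin(theta)
cos(326 deg) = 0.829, sin(326 deg) = -0.5592
x' = 0.7 * 0.829 - -2.5 * -0.5592
= 0.5803 - 1.398
= -0.8177


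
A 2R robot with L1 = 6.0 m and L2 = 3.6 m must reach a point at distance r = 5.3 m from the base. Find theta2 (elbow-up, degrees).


cos(theta2) = (r^2 - L1^2 - L2^2) / (2*L1*L2)
cos(theta2) = (28.09 - 36.0 - 12.96) / 43.2
cos(theta2) = -0.483102
theta2 = 118.8882 degrees


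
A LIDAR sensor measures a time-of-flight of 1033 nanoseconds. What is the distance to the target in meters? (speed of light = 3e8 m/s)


tof = 1033 ns = 1.033e-06 s
dist = c * tof / 2
= 3e8 * 1.033e-06 / 2
= 154.95 m


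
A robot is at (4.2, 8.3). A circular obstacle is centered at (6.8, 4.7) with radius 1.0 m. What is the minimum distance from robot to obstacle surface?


center_dist = sqrt((4.2-6.8)^2 + (8.3-4.7)^2)
= sqrt(6.76 + 12.96)
= 4.4407
min_dist = center_dist - radius = 4.4407 - 1.0 = 3.4407 m


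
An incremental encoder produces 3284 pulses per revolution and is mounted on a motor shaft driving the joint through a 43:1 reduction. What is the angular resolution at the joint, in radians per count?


counts per rev = 3284
effective counts at joint = 3284 * 43 = 141212
resolution = 2*pi / 141212
= 4.4495e-05 rad/count


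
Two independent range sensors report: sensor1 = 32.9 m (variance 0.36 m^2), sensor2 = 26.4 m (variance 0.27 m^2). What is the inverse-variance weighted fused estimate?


w1 = (1/var1) / (1/var1 + 1/var2)
   = 2.7778 / (2.7778 + 3.7037) = 0.4286
w2 = 1 - w1 = 0.5714
fused = w1*s1 + w2*s2 = 14.1 + 15.0857
= 29.1857 m


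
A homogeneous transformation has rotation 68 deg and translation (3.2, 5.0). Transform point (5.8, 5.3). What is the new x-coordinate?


x' = cos(theta)*px - sin(theta)*py + tx
= 0.3746*5.8 - 0.9272*5.3 + 3.2
= 0.4586


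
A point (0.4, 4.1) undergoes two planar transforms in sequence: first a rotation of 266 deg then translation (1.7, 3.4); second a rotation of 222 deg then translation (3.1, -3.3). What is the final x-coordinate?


After transform 1:
x1 = cos(266)*0.4 - sin(266)*4.1 + 1.7 = 5.7621
y1 = sin(266)*0.4 + cos(266)*4.1 + 3.4 = 2.715
After transform 2:
x2 = cos(222)*5.7621 - sin(222)*2.715 + 3.1
= 0.6346


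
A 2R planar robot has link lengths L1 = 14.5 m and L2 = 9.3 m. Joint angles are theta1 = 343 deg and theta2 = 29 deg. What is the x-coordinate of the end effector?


Convert angles to radians: theta1 = 5.9865, theta2 = 0.5061
x = L1*cos(theta1) + L2*cos(theta1+theta2)
x = 13.8664 + 9.0968
x = 22.9632


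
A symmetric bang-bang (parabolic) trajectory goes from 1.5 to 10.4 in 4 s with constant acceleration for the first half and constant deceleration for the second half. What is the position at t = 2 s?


Symmetric rest-to-rest: each phase covers (pf-p0)/2 in time T/2. 0.5*a*(T/2)^2 = (pf-p0)/2 => a = 4*(pf-p0)/T^2
a = 4*(10.4-1.5)/4^2 = 2.225
t = 2 is in the acceleration phase (t <= T/2).
p = p0 + 0.5*a*t^2 = 1.5 + 0.5*2.225*2^2
= 5.95


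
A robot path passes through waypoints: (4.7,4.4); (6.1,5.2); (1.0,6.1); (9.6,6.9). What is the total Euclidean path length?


Segment lengths:
  seg1 = sqrt((1.4)^2 + (0.8)^2) = 1.6125
  seg2 = sqrt((-5.1)^2 + (0.9)^2) = 5.1788
  seg3 = sqrt((8.6)^2 + (0.8)^2) = 8.6371
Total = 15.4284


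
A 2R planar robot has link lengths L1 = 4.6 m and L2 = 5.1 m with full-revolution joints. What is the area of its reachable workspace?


r_max = L1 + L2 = 9.7 m
r_min = |L1 - L2| = 0.5 m
Area = pi*(r_max^2 - r_min^2)
= pi*(94.09 - 0.25)
= pi * 93.84
= 294.8071 m^2


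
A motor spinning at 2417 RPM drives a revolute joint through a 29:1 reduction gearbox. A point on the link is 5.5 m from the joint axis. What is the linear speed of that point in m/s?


omega_motor = 2417 * 2*pi/60 = 253.1076 rad/s
omega_joint = omega_motor / 29 = 8.7278 rad/s
v = omega_joint * r = 8.7278 * 5.5
= 48.0032 m/s


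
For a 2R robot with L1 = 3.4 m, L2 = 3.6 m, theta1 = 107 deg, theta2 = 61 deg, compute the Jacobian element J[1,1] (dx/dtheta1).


J[1,1] = -L1*sin(t1) - L2*sin(t1+t2)
= -3.4*sin(107) - 3.6*sin(168)
= -3.9999
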